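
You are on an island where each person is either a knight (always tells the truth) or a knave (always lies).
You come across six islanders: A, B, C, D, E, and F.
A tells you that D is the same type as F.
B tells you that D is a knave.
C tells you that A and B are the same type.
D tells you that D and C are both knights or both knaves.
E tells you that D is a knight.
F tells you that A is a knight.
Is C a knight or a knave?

C is a knight.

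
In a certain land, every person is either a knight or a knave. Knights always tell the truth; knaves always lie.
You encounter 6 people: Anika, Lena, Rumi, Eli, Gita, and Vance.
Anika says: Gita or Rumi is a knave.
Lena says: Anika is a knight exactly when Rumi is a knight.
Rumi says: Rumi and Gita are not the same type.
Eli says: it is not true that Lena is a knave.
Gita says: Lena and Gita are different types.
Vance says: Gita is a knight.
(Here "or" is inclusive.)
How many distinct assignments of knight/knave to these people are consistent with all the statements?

Consistent assignments:
  Anika=knight, Lena=knave, Rumi=knave, Eli=knave, Gita=knave, Vance=knave

1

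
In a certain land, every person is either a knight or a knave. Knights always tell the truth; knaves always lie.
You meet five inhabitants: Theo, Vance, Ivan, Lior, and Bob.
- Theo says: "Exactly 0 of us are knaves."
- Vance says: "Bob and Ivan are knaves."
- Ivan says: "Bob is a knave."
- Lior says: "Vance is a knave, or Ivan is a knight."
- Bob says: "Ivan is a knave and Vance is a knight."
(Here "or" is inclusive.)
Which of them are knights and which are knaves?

Theo is a knave; "exactly 0 of us are knaves" is False, as required.
Vance (knave): "Bob and Ivan are knaves" — False. ✓
Since Ivan is a knight, "Bob is a knave" needs to be True, which holds.
Lior is a knight, and the claim "Vance is a knave, or Ivan is a knight" is indeed True.
Since Bob is a knave, "Ivan is a knave and Vance is a knight" needs to be False, which holds.

Theo is a knave, Vance is a knave, Ivan is a knight, Lior is a knight, and Bob is a knave.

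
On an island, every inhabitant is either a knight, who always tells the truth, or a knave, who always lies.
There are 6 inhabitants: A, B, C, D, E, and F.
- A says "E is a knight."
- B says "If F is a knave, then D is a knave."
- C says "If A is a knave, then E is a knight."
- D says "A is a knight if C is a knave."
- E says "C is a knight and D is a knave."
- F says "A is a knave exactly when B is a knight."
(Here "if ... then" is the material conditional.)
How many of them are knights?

The unique consistent assignment is A=knave, B=knight, C=knave, D=knave, E=knave, F=knight.
That has 2 knights.

2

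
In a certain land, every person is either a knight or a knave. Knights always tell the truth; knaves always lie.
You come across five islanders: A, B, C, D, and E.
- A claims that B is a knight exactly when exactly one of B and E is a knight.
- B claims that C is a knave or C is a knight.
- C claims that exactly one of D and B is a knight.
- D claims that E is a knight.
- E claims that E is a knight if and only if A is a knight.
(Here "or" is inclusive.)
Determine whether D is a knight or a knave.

D is a knave.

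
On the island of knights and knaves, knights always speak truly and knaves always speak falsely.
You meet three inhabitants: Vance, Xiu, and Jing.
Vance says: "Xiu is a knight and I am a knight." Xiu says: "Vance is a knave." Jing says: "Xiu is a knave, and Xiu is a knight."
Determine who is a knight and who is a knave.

Vance is a knave, and the claim "Xiu is a knight and I am a knight" is indeed false.
Xiu is a knight; "Vance is a knave" is true, as required.
Jing (knave): "Xiu is a knave, and Xiu is a knight" — false. ✓

Knights: Xiu. Knaves: Vance and Jing.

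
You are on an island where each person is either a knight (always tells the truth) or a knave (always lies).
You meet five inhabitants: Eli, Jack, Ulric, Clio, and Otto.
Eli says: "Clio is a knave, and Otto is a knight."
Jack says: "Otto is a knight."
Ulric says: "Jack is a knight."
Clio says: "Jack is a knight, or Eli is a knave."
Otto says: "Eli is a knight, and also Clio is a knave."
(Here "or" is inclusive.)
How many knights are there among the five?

The unique consistent assignment is Eli=knave, Jack=knave, Ulric=knave, Clio=knight, Otto=knave.
That has 1 knight.

1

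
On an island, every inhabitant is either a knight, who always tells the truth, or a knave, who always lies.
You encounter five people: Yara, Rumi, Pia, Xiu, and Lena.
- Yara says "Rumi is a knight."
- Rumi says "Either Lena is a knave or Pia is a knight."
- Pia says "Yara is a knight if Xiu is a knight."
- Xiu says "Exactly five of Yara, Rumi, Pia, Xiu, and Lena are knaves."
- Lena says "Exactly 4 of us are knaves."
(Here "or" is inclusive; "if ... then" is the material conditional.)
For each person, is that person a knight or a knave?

Yara is a knight, so "Rumi is a knight" must be True — and it is.
Since Rumi is a knight, "either Lena is a knave or Pia is a knight" needs to be True, which holds.
Pia is a knight, and the claim "Yara is a knight if Xiu is a knight" is indeed True.
Xiu (knave): "exactly five of Yara, Rumi, Pia, Xiu, and Lena are knaves" — false. ✓
As a knave, Lena's statement "exactly 4 of us are knaves" should be false; it is.

Knights: Yara, Rumi, and Pia. Knaves: Xiu and Lena.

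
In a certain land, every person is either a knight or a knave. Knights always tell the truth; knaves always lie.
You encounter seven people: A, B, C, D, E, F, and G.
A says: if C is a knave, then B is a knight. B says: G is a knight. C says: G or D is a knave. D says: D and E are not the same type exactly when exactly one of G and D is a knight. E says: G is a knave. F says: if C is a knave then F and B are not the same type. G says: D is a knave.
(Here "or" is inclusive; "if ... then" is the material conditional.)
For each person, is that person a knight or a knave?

A is a knight, B is a knight, C is a knight, D is a knave, E is a knave, F is a knight, and G is a knight.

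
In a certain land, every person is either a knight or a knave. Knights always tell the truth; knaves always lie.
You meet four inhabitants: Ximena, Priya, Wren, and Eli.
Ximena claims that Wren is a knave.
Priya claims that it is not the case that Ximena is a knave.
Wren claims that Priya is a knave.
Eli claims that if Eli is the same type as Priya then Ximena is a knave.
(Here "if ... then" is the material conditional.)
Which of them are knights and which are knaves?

Knights: Wren and Eli. Knaves: Ximena and Priya.

Suppose Ximena is a knight. Then Ximena's statement "Wren is a knave" would have to be true. Checking the 8 ways to assign the others, none is consistent with every speaker.
(For instance, with Priya=knave, Wren=knight, Eli=knight, Ximena's claim "Wren is a knave" comes out false where it would need to be true.)
So Ximena must be a knave, making "Wren is a knave" false. Taking Ximena=knave, Priya=knave, Wren=knight, Eli=knight, each remaining statement checks out:
  Priya (knave): "it is not the case that Ximena is a knave" — false. ✓
  Wren (knight): "Priya is a knave" — true. ✓
  Eli (knight): "if Eli is the same type as Priya then Ximena is a knave" — true. ✓
This is the unique consistent assignment.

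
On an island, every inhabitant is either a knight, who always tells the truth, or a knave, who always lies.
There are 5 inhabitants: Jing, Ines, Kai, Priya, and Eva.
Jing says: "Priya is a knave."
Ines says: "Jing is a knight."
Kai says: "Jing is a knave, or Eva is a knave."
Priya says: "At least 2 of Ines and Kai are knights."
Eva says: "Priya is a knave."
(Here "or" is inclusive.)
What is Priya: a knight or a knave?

Consistent assignments: {Jing=knight, Ines=knight, Kai=knave, Priya=knave, Eva=knight}
In every consistent assignment, Priya is a knave.

Priya is a knave.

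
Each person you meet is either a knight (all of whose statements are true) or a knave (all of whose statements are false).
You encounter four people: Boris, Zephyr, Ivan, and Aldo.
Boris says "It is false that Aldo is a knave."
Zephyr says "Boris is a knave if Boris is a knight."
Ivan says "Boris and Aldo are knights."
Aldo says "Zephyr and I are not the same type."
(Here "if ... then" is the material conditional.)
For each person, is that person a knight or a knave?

Boris is a knight; "it is false that Aldo is a knave" is true, as required.
As a knave, Zephyr's statement "Boris is a knave if Boris is a knight" should be false; it is.
Ivan is a knight; "Boris and Aldo are knights" is true, as required.
Aldo is a knight, and the claim "Zephyr and I are not the same type" is indeed true.

Knights: Boris, Ivan, and Aldo. Knaves: Zephyr.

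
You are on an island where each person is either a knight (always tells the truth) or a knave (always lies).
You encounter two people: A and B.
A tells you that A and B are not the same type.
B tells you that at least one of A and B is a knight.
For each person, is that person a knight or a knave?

A is a knave and B is a knave.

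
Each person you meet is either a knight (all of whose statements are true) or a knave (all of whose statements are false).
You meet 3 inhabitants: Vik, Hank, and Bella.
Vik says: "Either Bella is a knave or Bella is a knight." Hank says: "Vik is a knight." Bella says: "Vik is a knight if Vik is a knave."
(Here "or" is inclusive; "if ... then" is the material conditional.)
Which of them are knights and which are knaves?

Suppose Vik is a knave. Then Vik's statement "either Bella is a knave or Bella is a knight" would have to be false. Checking the 4 ways to assign the others, none is consistent with every speaker.
(For instance, with Hank=knight, Bella=knight, Vik's claim "either Bella is a knave or Bella is a knight" comes out true where it would need to be false.)
So Vik must be a knight, making "either Bella is a knave or Bella is a knight" true. Taking Vik=knight, Hank=knight, Bella=knight, each remaining statement checks out:
  Hank (knight): "Vik is a knight" — true. ✓
  Bella (knight): "Vik is a knight if Vik is a knave" — true. ✓
This is the unique consistent assignment.

Vik is a knight, Hank is a knight, and Bella is a knight.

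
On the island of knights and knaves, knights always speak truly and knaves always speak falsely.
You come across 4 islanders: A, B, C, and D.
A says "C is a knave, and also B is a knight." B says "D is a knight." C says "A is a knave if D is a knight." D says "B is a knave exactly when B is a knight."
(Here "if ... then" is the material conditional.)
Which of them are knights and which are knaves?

A is a knave, B is a knave, C is a knight, and D is a knave.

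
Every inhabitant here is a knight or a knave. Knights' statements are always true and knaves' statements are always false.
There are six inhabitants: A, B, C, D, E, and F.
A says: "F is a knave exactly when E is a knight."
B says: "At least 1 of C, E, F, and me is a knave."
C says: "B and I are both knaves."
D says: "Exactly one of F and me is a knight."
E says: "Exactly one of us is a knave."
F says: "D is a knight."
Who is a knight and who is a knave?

A is a knave, B is a knight, C is a knave, D is a knave, E is a knave, and F is a knave.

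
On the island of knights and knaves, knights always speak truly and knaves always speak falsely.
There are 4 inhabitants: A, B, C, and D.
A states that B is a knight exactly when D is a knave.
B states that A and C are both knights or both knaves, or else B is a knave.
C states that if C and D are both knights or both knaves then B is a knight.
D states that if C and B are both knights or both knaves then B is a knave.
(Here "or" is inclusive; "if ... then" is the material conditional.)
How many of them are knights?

3

The unique consistent assignment is A=knight, B=knight, C=knight, D=knave.
That has 3 knights.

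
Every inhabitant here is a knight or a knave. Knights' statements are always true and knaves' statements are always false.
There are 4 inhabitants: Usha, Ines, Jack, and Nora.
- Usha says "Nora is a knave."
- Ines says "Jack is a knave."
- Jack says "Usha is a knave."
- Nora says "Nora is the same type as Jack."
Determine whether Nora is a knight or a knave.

Consistent assignments: {Usha=knave, Ines=knave, Jack=knight, Nora=knight}
In every consistent assignment, Nora is a knight.

Nora is a knight.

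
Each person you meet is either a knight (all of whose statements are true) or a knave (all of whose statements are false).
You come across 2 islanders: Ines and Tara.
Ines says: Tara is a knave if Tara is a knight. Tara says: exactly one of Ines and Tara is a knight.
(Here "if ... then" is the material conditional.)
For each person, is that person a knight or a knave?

Ines is a knave and Tara is a knight.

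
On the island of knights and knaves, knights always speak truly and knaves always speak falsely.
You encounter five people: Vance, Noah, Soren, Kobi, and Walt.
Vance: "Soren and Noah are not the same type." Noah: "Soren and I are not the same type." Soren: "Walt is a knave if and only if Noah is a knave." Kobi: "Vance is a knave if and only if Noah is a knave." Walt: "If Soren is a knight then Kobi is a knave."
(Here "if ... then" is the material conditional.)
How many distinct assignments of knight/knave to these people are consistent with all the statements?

1

Consistent assignments:
  Vance=knave, Noah=knave, Soren=knave, Kobi=knight, Walt=knight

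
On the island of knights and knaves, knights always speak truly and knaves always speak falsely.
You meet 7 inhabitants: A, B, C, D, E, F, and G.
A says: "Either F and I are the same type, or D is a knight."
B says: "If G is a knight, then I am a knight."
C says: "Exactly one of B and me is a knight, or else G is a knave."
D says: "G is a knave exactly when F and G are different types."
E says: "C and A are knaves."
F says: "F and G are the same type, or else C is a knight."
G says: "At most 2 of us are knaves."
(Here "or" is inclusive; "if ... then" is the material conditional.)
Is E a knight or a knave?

E is a knave.

Consistent assignments: {A=knight, B=knave, C=knight, D=knight, E=knave, F=knight, G=knight}
In every consistent assignment, E is a knave.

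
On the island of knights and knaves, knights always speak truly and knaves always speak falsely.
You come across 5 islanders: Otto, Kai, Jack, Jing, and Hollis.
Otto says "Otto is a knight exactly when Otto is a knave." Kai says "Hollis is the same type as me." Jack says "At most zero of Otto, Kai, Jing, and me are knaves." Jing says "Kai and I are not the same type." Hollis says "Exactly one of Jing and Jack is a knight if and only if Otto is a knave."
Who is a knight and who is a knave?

Suppose Otto is a knight. Then Otto's statement "Otto is a knight exactly when Otto is a knave" would have to be true. Checking the 16 ways to assign the others, none is consistent with every speaker.
(For instance, with Kai=knave, Jack=knave, Jing=knight, Hollis=knight, Otto's claim "Otto is a knight exactly when Otto is a knave" comes out false where it would need to be true.)
So Otto must be a knave, making "Otto is a knight exactly when Otto is a knave" false. Taking Otto=knave, Kai=knave, Jack=knave, Jing=knight, Hollis=knight, each remaining statement checks out:
  Kai (knave): "Hollis is the same type as me" — false. ✓
  Jack (knave): "at most zero of Otto, Kai, Jing, and me are knaves" — false. ✓
  Jing (knight): "Kai and I are not the same type" — true. ✓
  Hollis (knight): "exactly one of Jing and Jack is a knight if and only if Otto is a knave" — true. ✓
This is the unique consistent assignment.

Otto is a knave, Kai is a knave, Jack is a knave, Jing is a knight, and Hollis is a knight.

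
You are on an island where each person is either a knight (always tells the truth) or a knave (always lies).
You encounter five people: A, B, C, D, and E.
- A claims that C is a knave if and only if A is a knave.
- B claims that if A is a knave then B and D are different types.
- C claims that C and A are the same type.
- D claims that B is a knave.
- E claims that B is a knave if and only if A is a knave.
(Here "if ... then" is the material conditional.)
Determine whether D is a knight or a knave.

D is a knave.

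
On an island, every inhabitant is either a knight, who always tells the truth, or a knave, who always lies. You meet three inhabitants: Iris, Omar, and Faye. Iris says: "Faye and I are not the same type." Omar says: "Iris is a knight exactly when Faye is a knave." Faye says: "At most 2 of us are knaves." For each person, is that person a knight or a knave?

Knights: none. Knaves: Iris, Omar, and Faye.

Iris is a knave; "Faye and I are not the same type" is False, as required.
Since Omar is a knave, "Iris is a knight exactly when Faye is a knave" needs to be False, which holds.
Faye is a knave, so "at most 2 of us are knaves" must be False — and it is.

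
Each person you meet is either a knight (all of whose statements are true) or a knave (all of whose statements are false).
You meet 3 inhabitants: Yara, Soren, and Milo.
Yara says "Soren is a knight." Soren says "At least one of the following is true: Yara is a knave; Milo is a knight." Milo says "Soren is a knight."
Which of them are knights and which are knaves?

Yara is a knight, Soren is a knight, and Milo is a knight.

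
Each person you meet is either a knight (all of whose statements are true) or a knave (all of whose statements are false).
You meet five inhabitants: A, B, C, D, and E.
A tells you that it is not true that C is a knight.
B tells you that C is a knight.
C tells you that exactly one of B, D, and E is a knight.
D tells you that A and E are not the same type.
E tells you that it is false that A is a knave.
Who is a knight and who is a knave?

A is a knave, B is a knight, C is a knight, D is a knave, and E is a knave.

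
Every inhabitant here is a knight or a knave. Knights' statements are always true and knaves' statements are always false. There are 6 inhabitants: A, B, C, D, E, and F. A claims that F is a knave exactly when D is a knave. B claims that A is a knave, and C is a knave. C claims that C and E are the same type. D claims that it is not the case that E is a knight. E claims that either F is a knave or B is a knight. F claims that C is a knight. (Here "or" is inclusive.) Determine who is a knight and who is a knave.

Knights: A and E. Knaves: B, C, D, and F.

Since A is a knight, "F is a knave exactly when D is a knave" needs to be True, which holds.
B (knave): "A is a knave, and C is a knave" — False. ✓
C is a knave, so "C and E are the same type" must be False — and it is.
D (knave): "it is not the case that E is a knight" — False. ✓
E (knight): "either F is a knave or B is a knight" — True. ✓
F is a knave; "C is a knight" is False, as required.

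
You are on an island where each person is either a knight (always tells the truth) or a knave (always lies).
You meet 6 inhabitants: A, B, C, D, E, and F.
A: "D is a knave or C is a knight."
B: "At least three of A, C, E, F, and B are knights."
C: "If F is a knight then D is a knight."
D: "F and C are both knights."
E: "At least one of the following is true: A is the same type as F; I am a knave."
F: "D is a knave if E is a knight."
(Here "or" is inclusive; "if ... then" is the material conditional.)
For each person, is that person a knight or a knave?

A is a knight, B is a knight, C is a knave, D is a knave, E is a knight, and F is a knight.

As a knight, A's statement "D is a knave or C is a knight" should be true; it is.
As a knight, B's statement "at least three of A, C, E, F, and B are knights" should be true; it is.
C is a knave, so "if F is a knight then D is a knight" must be False — and it is.
D is a knave; "F and C are both knights" is False, as required.
As a knight, E's statement "at least one of the following is true: A is the same type as F; I am a knave" should be true; it is.
F is a knight, and the claim "D is a knave if E is a knight" is indeed true.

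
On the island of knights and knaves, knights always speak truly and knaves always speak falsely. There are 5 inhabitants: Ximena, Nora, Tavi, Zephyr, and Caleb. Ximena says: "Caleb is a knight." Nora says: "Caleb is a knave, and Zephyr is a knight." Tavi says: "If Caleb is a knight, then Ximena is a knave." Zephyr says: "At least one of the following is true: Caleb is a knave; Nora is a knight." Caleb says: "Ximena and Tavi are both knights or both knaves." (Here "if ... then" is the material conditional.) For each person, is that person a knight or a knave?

Ximena is a knave, Nora is a knight, Tavi is a knight, Zephyr is a knight, and Caleb is a knave.

Ximena (knave): "Caleb is a knight" — false. ✓
Nora is a knight, and the claim "Caleb is a knave, and Zephyr is a knight" is indeed True.
Since Tavi is a knight, "if Caleb is a knight, then Ximena is a knave" needs to be True, which holds.
Since Zephyr is a knight, "at least one of the following is true: Caleb is a knave; Nora is a knight" needs to be True, which holds.
Caleb is a knave, and the claim "Ximena and Tavi are both knights or both knaves" is indeed false.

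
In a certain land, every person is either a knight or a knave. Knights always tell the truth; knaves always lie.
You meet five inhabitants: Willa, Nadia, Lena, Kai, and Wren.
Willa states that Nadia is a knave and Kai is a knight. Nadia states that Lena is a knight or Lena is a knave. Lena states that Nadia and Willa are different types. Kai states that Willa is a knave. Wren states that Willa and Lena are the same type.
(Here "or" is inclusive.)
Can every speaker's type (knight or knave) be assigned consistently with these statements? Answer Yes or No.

Yes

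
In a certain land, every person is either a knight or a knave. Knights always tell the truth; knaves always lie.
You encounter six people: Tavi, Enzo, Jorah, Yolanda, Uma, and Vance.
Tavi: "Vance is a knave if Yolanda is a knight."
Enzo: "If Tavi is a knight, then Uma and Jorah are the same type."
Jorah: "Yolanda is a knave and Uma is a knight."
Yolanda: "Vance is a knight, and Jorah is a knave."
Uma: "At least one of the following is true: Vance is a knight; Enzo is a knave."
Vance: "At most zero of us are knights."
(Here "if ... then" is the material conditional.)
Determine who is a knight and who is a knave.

Tavi is a knight, and the claim "Vance is a knave if Yolanda is a knight" is indeed True.
Enzo (knight): "if Tavi is a knight, then Uma and Jorah are the same type" — True. ✓
Jorah is a knave, so "Yolanda is a knave and Uma is a knight" must be False — and it is.
Yolanda is a knave; "Vance is a knight, and Jorah is a knave" is False, as required.
As a knave, Uma's statement "at least one of the following is true: Vance is a knight; Enzo is a knave" should be False; it is.
Vance is a knave, so "at most zero of us are knights" must be False — and it is.

Knights: Tavi and Enzo. Knaves: Jorah, Yolanda, Uma, and Vance.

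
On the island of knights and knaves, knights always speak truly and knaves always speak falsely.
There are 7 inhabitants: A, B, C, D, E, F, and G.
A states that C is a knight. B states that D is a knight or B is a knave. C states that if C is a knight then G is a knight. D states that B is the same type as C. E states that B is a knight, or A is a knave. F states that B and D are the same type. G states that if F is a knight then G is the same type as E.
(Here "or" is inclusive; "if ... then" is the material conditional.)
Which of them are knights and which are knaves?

As a knight, A's statement "C is a knight" should be True; it is.
B is a knight; "D is a knight or B is a knave" is True, as required.
C (knight): "if C is a knight then G is a knight" — True. ✓
D is a knight; "B is the same type as C" is True, as required.
E is a knight, and the claim "B is a knight, or A is a knave" is indeed True.
As a knight, F's statement "B and D are the same type" should be True; it is.
G (knight): "if F is a knight then G is the same type as E" — True. ✓

A is a knight, B is a knight, C is a knight, D is a knight, E is a knight, F is a knight, and G is a knight.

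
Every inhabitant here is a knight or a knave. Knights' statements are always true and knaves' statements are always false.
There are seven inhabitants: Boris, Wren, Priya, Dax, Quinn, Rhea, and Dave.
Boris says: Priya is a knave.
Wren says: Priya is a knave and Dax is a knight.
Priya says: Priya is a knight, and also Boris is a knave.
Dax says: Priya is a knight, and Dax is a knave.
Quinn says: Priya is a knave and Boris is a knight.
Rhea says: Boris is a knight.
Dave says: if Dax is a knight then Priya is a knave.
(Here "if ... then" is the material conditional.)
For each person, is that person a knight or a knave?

Boris is a knight; "Priya is a knave" is True, as required.
Wren is a knave, and the claim "Priya is a knave and Dax is a knight" is indeed False.
Priya is a knave; "Priya is a knight, and also Boris is a knave" is False, as required.
Dax (knave): "Priya is a knight, and Dax is a knave" — False. ✓
As a knight, Quinn's statement "Priya is a knave and Boris is a knight" should be True; it is.
As a knight, Rhea's statement "Boris is a knight" should be True; it is.
Dave (knight): "if Dax is a knight then Priya is a knave" — True. ✓

Knights: Boris, Quinn, Rhea, and Dave. Knaves: Wren, Priya, and Dax.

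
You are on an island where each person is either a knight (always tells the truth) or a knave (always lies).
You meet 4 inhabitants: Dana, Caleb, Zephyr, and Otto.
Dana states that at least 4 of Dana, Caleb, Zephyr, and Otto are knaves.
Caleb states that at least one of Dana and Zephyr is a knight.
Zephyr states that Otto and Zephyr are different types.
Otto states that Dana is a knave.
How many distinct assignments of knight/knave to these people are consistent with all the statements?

0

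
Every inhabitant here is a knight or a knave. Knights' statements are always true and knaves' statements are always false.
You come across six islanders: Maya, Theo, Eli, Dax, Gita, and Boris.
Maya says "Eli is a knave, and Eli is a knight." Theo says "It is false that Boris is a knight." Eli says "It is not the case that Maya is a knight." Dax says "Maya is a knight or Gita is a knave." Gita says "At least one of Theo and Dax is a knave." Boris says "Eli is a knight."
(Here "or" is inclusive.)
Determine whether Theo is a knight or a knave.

Theo is a knave.

Consistent assignments: {Maya=knave, Theo=knave, Eli=knight, Dax=knave, Gita=knight, Boris=knight}
In every consistent assignment, Theo is a knave.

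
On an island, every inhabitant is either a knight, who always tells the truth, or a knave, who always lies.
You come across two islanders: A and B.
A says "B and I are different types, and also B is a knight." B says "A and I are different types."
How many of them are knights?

0

The unique consistent assignment is A=knave, B=knave.
That has 0 knights.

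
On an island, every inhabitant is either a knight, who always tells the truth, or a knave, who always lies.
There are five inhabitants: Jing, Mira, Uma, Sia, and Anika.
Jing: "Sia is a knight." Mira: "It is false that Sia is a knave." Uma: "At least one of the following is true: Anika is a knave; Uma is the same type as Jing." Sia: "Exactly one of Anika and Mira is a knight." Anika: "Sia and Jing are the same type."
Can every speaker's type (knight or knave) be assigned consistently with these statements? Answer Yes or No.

No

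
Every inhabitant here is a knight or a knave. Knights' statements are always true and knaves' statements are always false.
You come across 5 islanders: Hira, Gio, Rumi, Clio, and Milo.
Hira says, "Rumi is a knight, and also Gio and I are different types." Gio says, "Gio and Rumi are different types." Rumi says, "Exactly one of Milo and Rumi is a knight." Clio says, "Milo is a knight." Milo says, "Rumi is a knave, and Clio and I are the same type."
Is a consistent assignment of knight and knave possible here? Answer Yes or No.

No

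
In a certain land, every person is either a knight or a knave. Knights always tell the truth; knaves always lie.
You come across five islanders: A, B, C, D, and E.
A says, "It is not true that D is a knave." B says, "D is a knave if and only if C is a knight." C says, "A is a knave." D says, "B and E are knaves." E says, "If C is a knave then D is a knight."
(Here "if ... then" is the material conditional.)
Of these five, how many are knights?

3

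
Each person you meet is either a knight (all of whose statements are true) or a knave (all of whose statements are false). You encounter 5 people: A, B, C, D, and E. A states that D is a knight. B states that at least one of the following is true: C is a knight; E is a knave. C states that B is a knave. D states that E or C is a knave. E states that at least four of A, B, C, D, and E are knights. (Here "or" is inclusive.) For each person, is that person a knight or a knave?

A (knight): "D is a knight" — True. ✓
B is a knight; "at least one of the following is true: C is a knight; E is a knave" is True, as required.
C is a knave, so "B is a knave" must be false — and it is.
Since D is a knight, "E or C is a knave" needs to be True, which holds.
E is a knave; "at least four of A, B, C, D, and E are knights" is false, as required.

A is a knight, B is a knight, C is a knave, D is a knight, and E is a knave.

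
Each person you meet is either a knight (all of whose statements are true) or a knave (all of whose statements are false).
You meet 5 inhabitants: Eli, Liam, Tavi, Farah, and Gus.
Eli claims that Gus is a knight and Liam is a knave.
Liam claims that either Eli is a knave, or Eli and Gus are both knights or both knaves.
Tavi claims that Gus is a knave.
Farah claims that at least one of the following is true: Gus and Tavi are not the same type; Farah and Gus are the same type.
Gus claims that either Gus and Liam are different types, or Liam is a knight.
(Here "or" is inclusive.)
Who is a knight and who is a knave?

Knights: Liam, Farah, and Gus. Knaves: Eli and Tavi.

As a knave, Eli's statement "Gus is a knight and Liam is a knave" should be false; it is.
Liam is a knight, so "either Eli is a knave, or Eli and Gus are both knights or both knaves" must be True — and it is.
Tavi is a knave, so "Gus is a knave" must be false — and it is.
Farah is a knight; "at least one of the following is true: Gus and Tavi are not the same type; Farah and Gus are the same type" is True, as required.
As a knight, Gus's statement "either Gus and Liam are different types, or Liam is a knight" should be True; it is.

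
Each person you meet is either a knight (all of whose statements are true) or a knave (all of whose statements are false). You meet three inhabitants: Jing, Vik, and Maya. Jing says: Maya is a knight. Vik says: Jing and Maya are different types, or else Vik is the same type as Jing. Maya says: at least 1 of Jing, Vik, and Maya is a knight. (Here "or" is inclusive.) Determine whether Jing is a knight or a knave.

Consistent assignments: {Jing=knight, Vik=knight, Maya=knight}; {Jing=knight, Vik=knave, Maya=knight}
In every consistent assignment, Jing is a knight.

Jing is a knight.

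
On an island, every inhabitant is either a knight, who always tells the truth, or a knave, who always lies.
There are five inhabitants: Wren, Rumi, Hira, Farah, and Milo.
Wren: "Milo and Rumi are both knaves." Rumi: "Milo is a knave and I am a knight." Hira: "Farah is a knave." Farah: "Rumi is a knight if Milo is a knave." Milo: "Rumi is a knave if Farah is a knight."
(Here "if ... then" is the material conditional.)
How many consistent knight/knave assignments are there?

Consistent assignments:
  Wren=knave, Rumi=knight, Hira=knave, Farah=knight, Milo=knave
  Wren=knave, Rumi=knave, Hira=knave, Farah=knight, Milo=knight

2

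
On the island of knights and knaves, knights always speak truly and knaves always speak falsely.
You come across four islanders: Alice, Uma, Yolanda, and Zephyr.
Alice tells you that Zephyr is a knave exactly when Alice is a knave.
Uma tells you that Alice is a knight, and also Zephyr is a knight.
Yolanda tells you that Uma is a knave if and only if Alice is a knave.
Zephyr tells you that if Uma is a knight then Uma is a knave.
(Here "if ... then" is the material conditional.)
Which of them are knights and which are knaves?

Alice is a knave, Uma is a knave, Yolanda is a knight, and Zephyr is a knight.

As a knave, Alice's statement "Zephyr is a knave exactly when Alice is a knave" should be False; it is.
Uma is a knave, and the claim "Alice is a knight, and also Zephyr is a knight" is indeed False.
Since Yolanda is a knight, "Uma is a knave if and only if Alice is a knave" needs to be True, which holds.
Zephyr is a knight; "if Uma is a knight then Uma is a knave" is True, as required.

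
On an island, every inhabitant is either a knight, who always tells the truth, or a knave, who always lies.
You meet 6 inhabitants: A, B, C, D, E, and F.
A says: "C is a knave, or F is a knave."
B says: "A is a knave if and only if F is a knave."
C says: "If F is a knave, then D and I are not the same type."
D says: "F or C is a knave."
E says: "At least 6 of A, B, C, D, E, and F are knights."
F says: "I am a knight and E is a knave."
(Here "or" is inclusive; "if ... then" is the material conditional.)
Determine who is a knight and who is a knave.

A is a knave, B is a knave, C is a knight, D is a knave, E is a knave, and F is a knight.

A (knave): "C is a knave, or F is a knave" — False. ✓
As a knave, B's statement "A is a knave if and only if F is a knave" should be False; it is.
C (knight): "if F is a knave, then D and I are not the same type" — true. ✓
As a knave, D's statement "F or C is a knave" should be False; it is.
Since E is a knave, "at least 6 of A, B, C, D, E, and F are knights" needs to be False, which holds.
F is a knight, and the claim "I am a knight and E is a knave" is indeed true.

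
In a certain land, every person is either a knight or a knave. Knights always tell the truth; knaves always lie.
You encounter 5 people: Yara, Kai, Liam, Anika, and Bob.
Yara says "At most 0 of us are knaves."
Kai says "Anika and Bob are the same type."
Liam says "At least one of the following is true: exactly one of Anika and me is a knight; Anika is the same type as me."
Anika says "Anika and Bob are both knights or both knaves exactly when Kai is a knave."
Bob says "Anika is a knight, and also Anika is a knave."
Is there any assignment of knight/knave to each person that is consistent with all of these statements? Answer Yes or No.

Yes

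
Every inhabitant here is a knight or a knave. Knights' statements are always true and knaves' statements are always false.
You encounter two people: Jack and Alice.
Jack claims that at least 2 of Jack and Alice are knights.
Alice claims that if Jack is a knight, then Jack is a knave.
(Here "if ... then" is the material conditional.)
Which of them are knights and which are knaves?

Suppose Jack is a knight. Then Jack's statement "at least 2 of Jack and Alice are knights" would have to be true. Checking the 2 ways to assign the others, none is consistent with every speaker.
(For instance, with Alice=knight, Alice's claim "if Jack is a knight, then Jack is a knave" comes out false where it would need to be true.)
So Jack must be a knave, making "at least 2 of Jack and Alice are knights" false. Taking Jack=knave, Alice=knight, each remaining statement checks out:
  Alice (knight): "if Jack is a knight, then Jack is a knave" — true. ✓
This is the unique consistent assignment.

Jack is a knave and Alice is a knight.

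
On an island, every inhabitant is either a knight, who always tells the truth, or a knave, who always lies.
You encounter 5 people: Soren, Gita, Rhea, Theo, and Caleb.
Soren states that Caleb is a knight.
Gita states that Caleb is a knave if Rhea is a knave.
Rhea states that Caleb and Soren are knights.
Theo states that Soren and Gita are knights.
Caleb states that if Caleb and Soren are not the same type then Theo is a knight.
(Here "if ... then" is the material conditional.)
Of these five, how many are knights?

5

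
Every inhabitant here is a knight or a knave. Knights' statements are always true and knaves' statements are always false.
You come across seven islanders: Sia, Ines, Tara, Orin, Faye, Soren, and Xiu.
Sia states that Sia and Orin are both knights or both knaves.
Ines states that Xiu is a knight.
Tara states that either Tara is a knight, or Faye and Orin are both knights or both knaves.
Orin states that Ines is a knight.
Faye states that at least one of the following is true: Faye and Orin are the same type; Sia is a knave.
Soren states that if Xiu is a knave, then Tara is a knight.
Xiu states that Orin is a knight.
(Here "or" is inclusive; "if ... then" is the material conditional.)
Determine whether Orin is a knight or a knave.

Orin is a knight.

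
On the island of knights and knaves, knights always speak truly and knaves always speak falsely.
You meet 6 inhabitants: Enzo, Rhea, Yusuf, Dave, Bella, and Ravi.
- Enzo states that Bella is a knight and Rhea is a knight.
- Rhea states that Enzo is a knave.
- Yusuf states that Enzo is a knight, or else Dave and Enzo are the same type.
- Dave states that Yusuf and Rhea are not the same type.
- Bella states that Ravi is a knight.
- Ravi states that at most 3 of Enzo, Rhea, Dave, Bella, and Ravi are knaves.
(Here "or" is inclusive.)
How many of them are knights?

The unique consistent assignment is Enzo=knave, Rhea=knight, Yusuf=knight, Dave=knave, Bella=knave, Ravi=knave.
That has 2 knights.

2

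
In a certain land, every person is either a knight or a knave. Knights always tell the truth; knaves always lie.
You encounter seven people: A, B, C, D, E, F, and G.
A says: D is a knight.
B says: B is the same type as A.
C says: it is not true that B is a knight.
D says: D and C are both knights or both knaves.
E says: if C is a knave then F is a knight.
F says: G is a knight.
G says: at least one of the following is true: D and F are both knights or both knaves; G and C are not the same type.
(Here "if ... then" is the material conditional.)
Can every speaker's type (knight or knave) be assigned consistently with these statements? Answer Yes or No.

Yes

One consistent assignment: A=knight, B=knave, C=knight, D=knight, E=knight, F=knight, G=knight.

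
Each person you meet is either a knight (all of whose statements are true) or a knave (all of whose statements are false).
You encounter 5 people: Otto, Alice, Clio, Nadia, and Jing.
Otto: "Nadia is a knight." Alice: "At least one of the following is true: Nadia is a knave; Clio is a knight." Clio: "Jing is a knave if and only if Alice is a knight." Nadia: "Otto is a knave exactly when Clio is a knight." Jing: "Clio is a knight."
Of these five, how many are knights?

The unique consistent assignment is Otto=knight, Alice=knave, Clio=knave, Nadia=knight, Jing=knave.
That has 2 knights.

2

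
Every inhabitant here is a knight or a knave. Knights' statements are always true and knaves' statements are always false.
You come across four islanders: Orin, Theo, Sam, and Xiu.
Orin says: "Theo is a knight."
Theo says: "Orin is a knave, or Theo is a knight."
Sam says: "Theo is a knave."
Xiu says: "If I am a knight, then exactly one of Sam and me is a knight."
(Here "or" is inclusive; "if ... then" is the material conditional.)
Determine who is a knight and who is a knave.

Orin is a knight, Theo is a knight, Sam is a knave, and Xiu is a knight.

Suppose Orin is a knave. Then Orin's statement "Theo is a knight" would have to be false. Checking the 8 ways to assign the others, none is consistent with every speaker.
(For instance, with Theo=knight, Sam=knave, Xiu=knight, Orin's claim "Theo is a knight" comes out true where it would need to be false.)
So Orin must be a knight, making "Theo is a knight" true. Taking Orin=knight, Theo=knight, Sam=knave, Xiu=knight, each remaining statement checks out:
  Theo (knight): "Orin is a knave, or Theo is a knight" — true. ✓
  Sam (knave): "Theo is a knave" — false. ✓
  Xiu (knight): "if I am a knight, then exactly one of Sam and me is a knight" — true. ✓
This is the unique consistent assignment.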